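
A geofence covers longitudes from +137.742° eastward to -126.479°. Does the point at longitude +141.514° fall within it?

Yes

Band width going east from +137.742° to -126.479°: ((-126.479 − 137.742) mod 360) = 95.779°.
Offset of +141.514° east of the west edge: ((141.514 − 137.742) mod 360) = 3.772°.
3.772° ≤ 95.779° ⇒ inside.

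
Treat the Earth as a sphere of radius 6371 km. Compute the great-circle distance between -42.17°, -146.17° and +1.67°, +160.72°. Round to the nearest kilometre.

Δλ = 160.72 − -146.17 = 306.89°; wrapped into (−180°, 180°]: -53.11°.
Δφ = 1.67 − -42.17 = 43.84°.
a = sin²(Δφ/2) + cos φ₁ · cos φ₂ · sin²(Δλ/2) = 0.287426.
c = 2·atan2(√a, √(1−a)) = 1.13167 rad → d = 6371·c ≈ 7209.87 km.

7210 km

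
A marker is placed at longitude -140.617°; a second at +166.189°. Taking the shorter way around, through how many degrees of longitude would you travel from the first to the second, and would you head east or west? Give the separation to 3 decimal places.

Raw difference: 166.189 − -140.617 = 306.806°.
Normalise into (−180°, 180°]: 306.806° − 360° = -53.194°.
Negative ⇒ the second point lies to the west; separation 53.194°.

53.194° west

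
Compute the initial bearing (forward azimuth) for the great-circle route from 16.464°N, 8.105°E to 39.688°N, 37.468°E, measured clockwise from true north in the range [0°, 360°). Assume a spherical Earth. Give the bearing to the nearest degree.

42°

Δλ = 37.468 − 8.105 = 29.363°.
θ = atan2( sin Δλ · cos φ₂ , cos φ₁ · sin φ₂ − sin φ₁ · cos φ₂ · cos Δλ )
  = atan2(0.37733, 0.42235) = 41.778° → normalised to [0°, 360°): 41.778°.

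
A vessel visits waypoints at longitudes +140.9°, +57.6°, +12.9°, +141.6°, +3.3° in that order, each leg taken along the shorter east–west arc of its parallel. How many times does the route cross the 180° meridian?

0

Leg 1: +140.9° → +57.6°, shortest Δλ = -83.3° (west) — does not cross 180°.
Leg 2: +57.6° → +12.9°, shortest Δλ = -44.7° (west) — does not cross 180°.
Leg 3: +12.9° → +141.6°, shortest Δλ = 128.7° (east) — does not cross 180°.
Leg 4: +141.6° → +3.3°, shortest Δλ = -138.3° (west) — does not cross 180°.
Total crossings: 0.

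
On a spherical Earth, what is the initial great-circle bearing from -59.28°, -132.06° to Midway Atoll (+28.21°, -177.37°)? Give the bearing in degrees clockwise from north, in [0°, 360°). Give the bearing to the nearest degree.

321°

Δλ = -177.37 − -132.06 = -45.31°.
θ = atan2( sin Δλ · cos φ₂ , cos φ₁ · sin φ₂ − sin φ₁ · cos φ₂ · cos Δλ )
  = atan2(-0.62648, 0.77425) = -38.978° → normalised to [0°, 360°): 321.022°.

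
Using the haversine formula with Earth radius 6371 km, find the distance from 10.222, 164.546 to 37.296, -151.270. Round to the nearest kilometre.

5339 km

Δλ = -151.270 − 164.546 = -315.816°; wrapped into (−180°, 180°]: 44.184°.
Δφ = 37.296 − 10.222 = 27.074°.
a = sin²(Δφ/2) + cos φ₁ · cos φ₂ · sin²(Δλ/2) = 0.165528.
c = 2·atan2(√a, √(1−a)) = 0.83801 rad → d = 6371·c ≈ 5338.95 km.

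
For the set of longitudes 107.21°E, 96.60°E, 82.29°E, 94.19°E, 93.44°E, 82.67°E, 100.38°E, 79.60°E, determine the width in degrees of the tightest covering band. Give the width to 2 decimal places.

Sort the longitudes: +79.60°, +82.29°, +82.67°, +93.44°, +94.19°, +96.60°, +100.38°, +107.21°.
Eastward gaps between consecutive values (wrapping around): 2.69°, 0.38°, 10.77°, 0.75°, 2.41°, 3.78°, 6.83°, 332.39°.
Largest gap = 332.39° ⇒ minimal covering band is its complement: 360° − 332.39° = 27.61°.
Band runs from +79.60° eastward to +107.21°.

27.61°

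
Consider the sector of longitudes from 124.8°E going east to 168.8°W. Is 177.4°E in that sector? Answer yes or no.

Band width going east from +124.8° to -168.8°: ((-168.8 − 124.8) mod 360) = 66.4°.
Offset of +177.4° east of the west edge: ((177.4 − 124.8) mod 360) = 52.6°.
52.6° ≤ 66.4° ⇒ inside.

Yes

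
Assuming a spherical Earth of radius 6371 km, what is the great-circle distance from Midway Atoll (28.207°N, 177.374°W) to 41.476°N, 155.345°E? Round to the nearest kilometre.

2876 km

Δλ = 155.345 − -177.374 = 332.719°; wrapped into (−180°, 180°]: -27.281°.
Δφ = 41.476 − 28.207 = 13.269°.
a = sin²(Δφ/2) + cos φ₁ · cos φ₂ · sin²(Δλ/2) = 0.050069.
c = 2·atan2(√a, √(1−a)) = 0.45134 rad → d = 6371·c ≈ 2875.51 km.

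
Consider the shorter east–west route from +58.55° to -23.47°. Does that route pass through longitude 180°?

No

Signed shortest Δλ = ((-23.47 − 58.55 + 180) mod 360) − 180 = -82.02°.
Going west by 82.02° from +58.55° reaches -23.47° without touching 180°.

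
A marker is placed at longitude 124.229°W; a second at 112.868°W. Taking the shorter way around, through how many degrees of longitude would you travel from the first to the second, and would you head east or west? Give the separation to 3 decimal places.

11.361° east

Raw difference: -112.868 − -124.229 = 11.361°.
Normalise into (−180°, 180°]: 11.361° stays 11.361°.
Positive ⇒ the second point lies to the east; separation 11.361°.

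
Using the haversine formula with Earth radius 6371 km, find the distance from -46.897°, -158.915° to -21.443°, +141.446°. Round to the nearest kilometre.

Δλ = 141.446 − -158.915 = 300.361°; wrapped into (−180°, 180°]: -59.639°.
Δφ = -21.443 − -46.897 = 25.454°.
a = sin²(Δφ/2) + cos φ₁ · cos φ₂ · sin²(Δλ/2) = 0.205806.
c = 2·atan2(√a, √(1−a)) = 0.94173 rad → d = 6371·c ≈ 5999.78 km.

6000 km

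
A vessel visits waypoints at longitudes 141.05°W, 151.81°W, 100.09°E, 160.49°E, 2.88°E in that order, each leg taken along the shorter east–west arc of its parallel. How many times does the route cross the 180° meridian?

Leg 1: -141.05° → -151.81°, shortest Δλ = -10.76° (west) — does not cross 180°.
Leg 2: -151.81° → +100.09°, shortest Δλ = -108.1° (west) — crosses 180°.
Leg 3: +100.09° → +160.49°, shortest Δλ = 60.4° (east) — does not cross 180°.
Leg 4: +160.49° → +2.88°, shortest Δλ = -157.61° (west) — does not cross 180°.
Total crossings: 1.

1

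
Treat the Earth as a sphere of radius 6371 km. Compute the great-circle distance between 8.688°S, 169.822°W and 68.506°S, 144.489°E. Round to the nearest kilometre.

Δλ = 144.489 − -169.822 = 314.311°; wrapped into (−180°, 180°]: -45.689°.
Δφ = -68.506 − -8.688 = -59.818°.
a = sin²(Δφ/2) + cos φ₁ · cos φ₂ · sin²(Δλ/2) = 0.303218.
c = 2·atan2(√a, √(1−a)) = 1.16629 rad → d = 6371·c ≈ 7430.44 km.

7430 km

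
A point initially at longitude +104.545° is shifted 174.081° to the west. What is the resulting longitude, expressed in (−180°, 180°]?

Start at +104.545°; shift −174.081° → -69.536°.
-69.536° already lies in (−180°, 180°].

-69.536°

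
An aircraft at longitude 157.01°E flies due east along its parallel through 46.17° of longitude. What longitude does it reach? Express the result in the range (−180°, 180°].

Start at +157.01°; shift +46.17° → +203.18°.
+203.18° lies outside (−180°, 180°]; subtract 360° → -156.82°.

156.82°W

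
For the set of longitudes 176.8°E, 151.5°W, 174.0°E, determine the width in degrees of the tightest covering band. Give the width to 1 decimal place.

Sort the longitudes: -151.5°, +174.0°, +176.8°.
Eastward gaps between consecutive values (wrapping around): 325.5°, 2.8°, 31.7°.
Largest gap = 325.5° ⇒ minimal covering band is its complement: 360° − 325.5° = 34.5°.
Band runs from +174.0° eastward to -151.5°, crossing the antimeridian.

34.5°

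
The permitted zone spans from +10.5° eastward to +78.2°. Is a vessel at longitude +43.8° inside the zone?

Band width going east from +10.5° to +78.2°: ((78.2 − 10.5) mod 360) = 67.7°.
Offset of +43.8° east of the west edge: ((43.8 − 10.5) mod 360) = 33.3°.
33.3° ≤ 67.7° ⇒ inside.

Yes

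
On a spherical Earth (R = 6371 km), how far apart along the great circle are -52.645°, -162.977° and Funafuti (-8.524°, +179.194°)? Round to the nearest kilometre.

Δλ = 179.194 − -162.977 = 342.171°; wrapped into (−180°, 180°]: -17.829°.
Δφ = -8.524 − -52.645 = 44.121°.
a = sin²(Δφ/2) + cos φ₁ · cos φ₂ · sin²(Δλ/2) = 0.155473.
c = 2·atan2(√a, √(1−a)) = 0.81061 rad → d = 6371·c ≈ 5164.42 km.

5164 km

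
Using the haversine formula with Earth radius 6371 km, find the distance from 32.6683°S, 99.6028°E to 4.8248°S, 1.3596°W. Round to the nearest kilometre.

10736 km

Δλ = -1.3596 − 99.6028 = -100.9624°.
Δφ = -4.8248 − -32.6683 = 27.8435°.
a = sin²(Δφ/2) + cos φ₁ · cos φ₂ · sin²(Δλ/2) = 0.557058.
c = 2·atan2(√a, √(1−a)) = 1.68516 rad → d = 6371·c ≈ 10736.16 km.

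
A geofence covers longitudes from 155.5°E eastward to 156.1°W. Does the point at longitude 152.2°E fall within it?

No

Band width going east from +155.5° to -156.1°: ((-156.1 − 155.5) mod 360) = 48.4°.
Offset of +152.2° east of the west edge: ((152.2 − 155.5) mod 360) = 356.7°.
356.7° > 48.4° ⇒ outside.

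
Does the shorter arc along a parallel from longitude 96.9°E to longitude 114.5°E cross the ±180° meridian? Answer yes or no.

No

Signed shortest Δλ = ((114.5 − 96.9 + 180) mod 360) − 180 = 17.6°.
Going east by 17.6° from +96.9° reaches +114.5° without touching 180°.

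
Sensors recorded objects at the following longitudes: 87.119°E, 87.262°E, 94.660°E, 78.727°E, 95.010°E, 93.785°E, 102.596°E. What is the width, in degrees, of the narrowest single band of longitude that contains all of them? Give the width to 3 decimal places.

23.869°

Sort the longitudes: +78.727°, +87.119°, +87.262°, +93.785°, +94.660°, +95.010°, +102.596°.
Eastward gaps between consecutive values (wrapping around): 8.392°, 0.143°, 6.523°, 0.875°, 0.350°, 7.586°, 336.131°.
Largest gap = 336.131° ⇒ minimal covering band is its complement: 360° − 336.131° = 23.869°.
Band runs from +78.727° eastward to +102.596°.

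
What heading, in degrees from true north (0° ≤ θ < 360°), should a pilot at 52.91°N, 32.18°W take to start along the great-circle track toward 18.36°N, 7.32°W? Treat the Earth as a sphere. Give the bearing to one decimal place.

Δλ = -7.32 − -32.18 = 24.86°.
θ = atan2( sin Δλ · cos φ₂ , cos φ₁ · sin φ₂ − sin φ₁ · cos φ₂ · cos Δλ )
  = atan2(0.39900, -0.49697) = 141.240° → normalised to [0°, 360°): 141.240°.

141.2°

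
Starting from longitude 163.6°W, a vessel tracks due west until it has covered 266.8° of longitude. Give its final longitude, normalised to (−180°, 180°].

Start at -163.6°; shift −266.8° → -430.4°.
-430.4° lies outside (−180°, 180°]; add 360° → -70.4°.

70.4°W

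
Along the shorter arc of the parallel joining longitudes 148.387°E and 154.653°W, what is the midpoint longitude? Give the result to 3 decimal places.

176.867°E

Signed shortest Δλ from +148.387° to -154.653° is +56.960°.
Midpoint longitude = +148.387° + (+56.960°)/2 = +148.387° + 28.480° = +176.867°.
(The naïve average (+148.387 + -154.653)/2 = -3.133° is on the wrong side of the globe.)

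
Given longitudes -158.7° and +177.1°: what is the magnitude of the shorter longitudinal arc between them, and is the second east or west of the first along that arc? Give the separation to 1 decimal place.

24.2° west

Raw difference: 177.1 − -158.7 = 335.8°.
Normalise into (−180°, 180°]: 335.8° − 360° = -24.2°.
Negative ⇒ the second point lies to the west; separation 24.2°.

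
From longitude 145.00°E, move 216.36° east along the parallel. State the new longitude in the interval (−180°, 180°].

Start at +145.00°; shift +216.36° → +361.36°.
+361.36° lies outside (−180°, 180°]; subtract 360° → +1.36°.

1.36°E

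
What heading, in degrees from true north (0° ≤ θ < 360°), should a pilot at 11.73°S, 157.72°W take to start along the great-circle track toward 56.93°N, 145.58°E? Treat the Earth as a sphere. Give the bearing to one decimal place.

332.6°

Δλ = 145.58 − -157.72 = 303.30°; wrapped into (−180°, 180°]: -56.70°.
θ = atan2( sin Δλ · cos φ₂ , cos φ₁ · sin φ₂ − sin φ₁ · cos φ₂ · cos Δλ )
  = atan2(-0.45607, 0.88141) = -27.358° → normalised to [0°, 360°): 332.642°.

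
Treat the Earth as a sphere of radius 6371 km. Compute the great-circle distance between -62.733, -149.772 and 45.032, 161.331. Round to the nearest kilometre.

Δλ = 161.331 − -149.772 = 311.103°; wrapped into (−180°, 180°]: -48.897°.
Δφ = 45.032 − -62.733 = 107.765°.
a = sin²(Δφ/2) + cos φ₁ · cos φ₂ · sin²(Δλ/2) = 0.708016.
c = 2·atan2(√a, √(1−a)) = 1.99987 rad → d = 6371·c ≈ 12741.20 km.

12741 km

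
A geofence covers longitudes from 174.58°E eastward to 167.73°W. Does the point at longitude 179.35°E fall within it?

Yes

Band width going east from +174.58° to -167.73°: ((-167.73 − 174.58) mod 360) = 17.69°.
Offset of +179.35° east of the west edge: ((179.35 − 174.58) mod 360) = 4.77°.
4.77° ≤ 17.69° ⇒ inside.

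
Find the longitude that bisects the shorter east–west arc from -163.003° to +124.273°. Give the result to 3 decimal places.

+160.635°

Signed shortest Δλ from -163.003° to +124.273° is -72.724°.
Midpoint longitude = -163.003° + (-72.724°)/2 = -163.003° − 36.362° = -199.365°.
Normalise into (−180°, 180°]: +160.635°.
(The naïve average (-163.003 + +124.273)/2 = -19.365° is on the wrong side of the globe.)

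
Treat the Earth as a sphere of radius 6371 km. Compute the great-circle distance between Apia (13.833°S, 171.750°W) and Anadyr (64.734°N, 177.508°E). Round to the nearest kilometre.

8783 km

Δλ = 177.508 − -171.750 = 349.258°; wrapped into (−180°, 180°]: -10.742°.
Δφ = 64.734 − -13.833 = 78.567°.
a = sin²(Δφ/2) + cos φ₁ · cos φ₂ · sin²(Δλ/2) = 0.404520.
c = 2·atan2(√a, √(1−a)) = 1.37866 rad → d = 6371·c ≈ 8783.42 km.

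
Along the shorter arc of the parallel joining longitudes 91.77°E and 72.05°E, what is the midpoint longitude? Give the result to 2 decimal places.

81.91°E

Signed shortest Δλ from +91.77° to +72.05° is -19.72°.
Midpoint longitude = +91.77° + (-19.72°)/2 = +91.77° − 9.86° = +81.91°.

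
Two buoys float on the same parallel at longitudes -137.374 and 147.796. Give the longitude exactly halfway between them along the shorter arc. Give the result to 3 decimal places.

Signed shortest Δλ from -137.374° to +147.796° is -74.830°.
Midpoint longitude = -137.374° + (-74.830°)/2 = -137.374° − 37.415° = -174.789°.
(The naïve average (-137.374 + +147.796)/2 = 5.211° is on the wrong side of the globe.)

-174.789°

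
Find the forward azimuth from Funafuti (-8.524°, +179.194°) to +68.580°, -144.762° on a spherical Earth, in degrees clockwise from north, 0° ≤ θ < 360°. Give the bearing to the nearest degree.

Δλ = -144.762 − 179.194 = -323.956°; wrapped into (−180°, 180°]: 36.044°.
θ = atan2( sin Δλ · cos φ₂ , cos φ₁ · sin φ₂ − sin φ₁ · cos φ₂ · cos Δλ )
  = atan2(0.21489, 0.96441) = 12.561° → normalised to [0°, 360°): 12.561°.

13°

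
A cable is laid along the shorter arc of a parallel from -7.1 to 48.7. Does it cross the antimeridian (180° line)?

Signed shortest Δλ = ((48.7 − -7.1 + 180) mod 360) − 180 = 55.8°.
Going east by 55.8° from -7.1° reaches +48.7° without touching 180°.

No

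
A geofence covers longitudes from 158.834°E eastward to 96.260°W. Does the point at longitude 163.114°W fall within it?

Band width going east from +158.834° to -96.260°: ((-96.260 − 158.834) mod 360) = 104.906°.
Offset of -163.114° east of the west edge: ((-163.114 − 158.834) mod 360) = 38.052°.
38.052° ≤ 104.906° ⇒ inside.

Yes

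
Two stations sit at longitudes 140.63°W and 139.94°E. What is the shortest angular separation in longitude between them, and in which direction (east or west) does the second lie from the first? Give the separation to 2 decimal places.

Raw difference: 139.94 − -140.63 = 280.57°.
Normalise into (−180°, 180°]: 280.57° − 360° = -79.43°.
Negative ⇒ the second point lies to the west; separation 79.43°.

79.43° west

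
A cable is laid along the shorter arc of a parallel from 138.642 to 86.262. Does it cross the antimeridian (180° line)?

Signed shortest Δλ = ((86.262 − 138.642 + 180) mod 360) − 180 = -52.38°.
Going west by 52.38° from +138.642° reaches +86.262° without touching 180°.

No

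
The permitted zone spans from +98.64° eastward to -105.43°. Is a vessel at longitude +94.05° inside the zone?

No

Band width going east from +98.64° to -105.43°: ((-105.43 − 98.64) mod 360) = 155.93°.
Offset of +94.05° east of the west edge: ((94.05 − 98.64) mod 360) = 355.41°.
355.41° > 155.93° ⇒ outside.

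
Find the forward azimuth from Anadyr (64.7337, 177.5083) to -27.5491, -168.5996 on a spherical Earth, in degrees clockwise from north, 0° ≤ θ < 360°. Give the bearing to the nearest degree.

168°

Δλ = -168.5996 − 177.5083 = -346.1079°; wrapped into (−180°, 180°]: 13.8921°.
θ = atan2( sin Δλ · cos φ₂ , cos φ₁ · sin φ₂ − sin φ₁ · cos φ₂ · cos Δλ )
  = atan2(0.21287, -0.97575) = 167.693° → normalised to [0°, 360°): 167.693°.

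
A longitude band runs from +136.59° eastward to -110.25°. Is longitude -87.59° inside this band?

Band width going east from +136.59° to -110.25°: ((-110.25 − 136.59) mod 360) = 113.16°.
Offset of -87.59° east of the west edge: ((-87.59 − 136.59) mod 360) = 135.82°.
135.82° > 113.16° ⇒ outside.

No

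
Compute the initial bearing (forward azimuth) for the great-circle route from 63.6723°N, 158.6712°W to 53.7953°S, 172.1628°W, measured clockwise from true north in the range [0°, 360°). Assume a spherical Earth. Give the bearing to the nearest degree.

Δλ = -172.1628 − -158.6712 = -13.4916°.
θ = atan2( sin Δλ · cos φ₂ , cos φ₁ · sin φ₂ − sin φ₁ · cos φ₂ · cos Δλ )
  = atan2(-0.13781, -0.87266) = -171.026° → normalised to [0°, 360°): 188.974°.

189°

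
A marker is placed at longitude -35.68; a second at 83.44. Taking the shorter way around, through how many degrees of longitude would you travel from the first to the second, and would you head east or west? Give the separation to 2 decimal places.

119.12° east

Raw difference: 83.44 − -35.68 = 119.12°.
Normalise into (−180°, 180°]: 119.12° stays 119.12°.
Positive ⇒ the second point lies to the east; separation 119.12°.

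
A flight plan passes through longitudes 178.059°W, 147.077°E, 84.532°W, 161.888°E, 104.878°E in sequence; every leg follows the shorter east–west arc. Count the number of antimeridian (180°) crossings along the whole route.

3

Leg 1: -178.059° → +147.077°, shortest Δλ = -34.864° (west) — crosses 180°.
Leg 2: +147.077° → -84.532°, shortest Δλ = 128.391° (east) — crosses 180°.
Leg 3: -84.532° → +161.888°, shortest Δλ = -113.58° (west) — crosses 180°.
Leg 4: +161.888° → +104.878°, shortest Δλ = -57.01° (west) — does not cross 180°.
Total crossings: 3.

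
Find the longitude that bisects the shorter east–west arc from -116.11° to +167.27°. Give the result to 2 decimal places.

Signed shortest Δλ from -116.11° to +167.27° is -76.62°.
Midpoint longitude = -116.11° + (-76.62°)/2 = -116.11° − 38.31° = -154.42°.
(The naïve average (-116.11 + +167.27)/2 = 25.58° is on the wrong side of the globe.)

-154.42°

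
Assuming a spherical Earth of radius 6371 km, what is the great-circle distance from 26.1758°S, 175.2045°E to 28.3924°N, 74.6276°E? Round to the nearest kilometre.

12317 km

Δλ = 74.6276 − 175.2045 = -100.5769°.
Δφ = 28.3924 − -26.1758 = 54.5682°.
a = sin²(Δφ/2) + cos φ₁ · cos φ₂ · sin²(Δλ/2) = 0.677337.
c = 2·atan2(√a, √(1−a)) = 1.93336 rad → d = 6371·c ≈ 12317.45 km.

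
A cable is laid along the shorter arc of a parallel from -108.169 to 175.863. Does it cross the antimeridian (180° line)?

Naïve |175.863 − -108.169| = 284.032° > 180°, so the shorter arc goes the other way round — across 180°.
Signed shortest Δλ = ((175.863 − -108.169 + 180) mod 360) − 180 = -75.968°.
Going west by 75.968° from -108.169° passes through 180° before reaching +175.863°.

Yes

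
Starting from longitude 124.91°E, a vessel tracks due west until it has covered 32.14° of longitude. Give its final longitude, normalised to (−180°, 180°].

92.77°E

Start at +124.91°; shift −32.14° → +92.77°.
+92.77° already lies in (−180°, 180°].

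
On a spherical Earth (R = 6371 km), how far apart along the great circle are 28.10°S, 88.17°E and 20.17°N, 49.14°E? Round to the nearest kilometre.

Δλ = 49.14 − 88.17 = -39.03°.
Δφ = 20.17 − -28.10 = 48.27°.
a = sin²(Δφ/2) + cos φ₁ · cos φ₂ · sin²(Δλ/2) = 0.259591.
c = 2·atan2(√a, √(1−a)) = 1.06921 rad → d = 6371·c ≈ 6811.93 km.

6812 km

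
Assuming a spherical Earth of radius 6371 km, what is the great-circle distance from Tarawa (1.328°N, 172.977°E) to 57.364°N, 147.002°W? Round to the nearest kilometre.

7159 km

Δλ = -147.002 − 172.977 = -319.979°; wrapped into (−180°, 180°]: 40.021°.
Δφ = 57.364 − 1.328 = 56.036°.
a = sin²(Δφ/2) + cos φ₁ · cos φ₂ · sin²(Δλ/2) = 0.283797.
c = 2·atan2(√a, √(1−a)) = 1.12364 rad → d = 6371·c ≈ 7158.69 km.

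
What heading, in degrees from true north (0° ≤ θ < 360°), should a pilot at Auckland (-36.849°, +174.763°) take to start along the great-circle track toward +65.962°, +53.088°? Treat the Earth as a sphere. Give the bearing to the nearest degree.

330°

Δλ = 53.088 − 174.763 = -121.675°.
θ = atan2( sin Δλ · cos φ₂ , cos φ₁ · sin φ₂ − sin φ₁ · cos φ₂ · cos Δλ )
  = atan2(-0.34666, 0.60255) = -29.913° → normalised to [0°, 360°): 330.087°.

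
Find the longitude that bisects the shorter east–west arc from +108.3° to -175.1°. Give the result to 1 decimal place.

+146.6°

Signed shortest Δλ from +108.3° to -175.1° is +76.6°.
Midpoint longitude = +108.3° + (+76.6°)/2 = +108.3° + 38.3° = +146.6°.
(The naïve average (+108.3 + -175.1)/2 = -33.4° is on the wrong side of the globe.)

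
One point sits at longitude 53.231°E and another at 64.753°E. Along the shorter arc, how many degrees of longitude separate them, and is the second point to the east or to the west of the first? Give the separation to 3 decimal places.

11.522° east

Raw difference: 64.753 − 53.231 = 11.522°.
Normalise into (−180°, 180°]: 11.522° stays 11.522°.
Positive ⇒ the second point lies to the east; separation 11.522°.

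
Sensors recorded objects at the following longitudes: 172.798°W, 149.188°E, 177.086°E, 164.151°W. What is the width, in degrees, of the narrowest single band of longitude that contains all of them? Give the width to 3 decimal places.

46.661°

Sort the longitudes: -172.798°, -164.151°, +149.188°, +177.086°.
Eastward gaps between consecutive values (wrapping around): 8.647°, 313.339°, 27.898°, 10.116°.
Largest gap = 313.339° ⇒ minimal covering band is its complement: 360° − 313.339° = 46.661°.
Band runs from +149.188° eastward to -164.151°, crossing the antimeridian.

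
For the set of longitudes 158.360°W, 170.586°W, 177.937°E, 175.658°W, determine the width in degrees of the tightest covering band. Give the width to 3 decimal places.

Sort the longitudes: -175.658°, -170.586°, -158.360°, +177.937°.
Eastward gaps between consecutive values (wrapping around): 5.072°, 12.226°, 336.297°, 6.405°.
Largest gap = 336.297° ⇒ minimal covering band is its complement: 360° − 336.297° = 23.703°.
Band runs from +177.937° eastward to -158.360°, crossing the antimeridian.

23.703°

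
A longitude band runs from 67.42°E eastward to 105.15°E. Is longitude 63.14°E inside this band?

Band width going east from +67.42° to +105.15°: ((105.15 − 67.42) mod 360) = 37.73°.
Offset of +63.14° east of the west edge: ((63.14 − 67.42) mod 360) = 355.72°.
355.72° > 37.73° ⇒ outside.

No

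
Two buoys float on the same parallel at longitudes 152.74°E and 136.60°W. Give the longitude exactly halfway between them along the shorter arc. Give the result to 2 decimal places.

Signed shortest Δλ from +152.74° to -136.60° is +70.66°.
Midpoint longitude = +152.74° + (+70.66°)/2 = +152.74° + 35.33° = +188.07°.
Normalise into (−180°, 180°]: -171.93°.
(The naïve average (+152.74 + -136.60)/2 = 8.07° is on the wrong side of the globe.)

171.93°W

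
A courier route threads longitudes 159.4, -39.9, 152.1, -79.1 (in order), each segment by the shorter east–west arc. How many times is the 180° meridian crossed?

3

Leg 1: +159.4° → -39.9°, shortest Δλ = 160.7° (east) — crosses 180°.
Leg 2: -39.9° → +152.1°, shortest Δλ = -168.0° (west) — crosses 180°.
Leg 3: +152.1° → -79.1°, shortest Δλ = 128.8° (east) — crosses 180°.
Total crossings: 3.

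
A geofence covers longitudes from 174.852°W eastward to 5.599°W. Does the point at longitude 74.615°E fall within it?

Band width going east from -174.852° to -5.599°: ((-5.599 − -174.852) mod 360) = 169.253°.
Offset of +74.615° east of the west edge: ((74.615 − -174.852) mod 360) = 249.467°.
249.467° > 169.253° ⇒ outside.

No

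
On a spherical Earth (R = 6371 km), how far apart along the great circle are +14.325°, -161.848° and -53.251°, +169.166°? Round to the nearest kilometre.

Δλ = 169.166 − -161.848 = 331.014°; wrapped into (−180°, 180°]: -28.986°.
Δφ = -53.251 − 14.325 = -67.576°.
a = sin²(Δφ/2) + cos φ₁ · cos φ₂ · sin²(Δλ/2) = 0.345579.
c = 2·atan2(√a, √(1−a)) = 1.25682 rad → d = 6371·c ≈ 8007.20 km.

8007 km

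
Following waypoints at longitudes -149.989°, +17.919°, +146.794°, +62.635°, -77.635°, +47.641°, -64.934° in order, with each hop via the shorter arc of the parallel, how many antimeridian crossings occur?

Leg 1: -149.989° → +17.919°, shortest Δλ = 167.908° (east) — does not cross 180°.
Leg 2: +17.919° → +146.794°, shortest Δλ = 128.875° (east) — does not cross 180°.
Leg 3: +146.794° → +62.635°, shortest Δλ = -84.159° (west) — does not cross 180°.
Leg 4: +62.635° → -77.635°, shortest Δλ = -140.27° (west) — does not cross 180°.
Leg 5: -77.635° → +47.641°, shortest Δλ = 125.276° (east) — does not cross 180°.
Leg 6: +47.641° → -64.934°, shortest Δλ = -112.575° (west) — does not cross 180°.
Total crossings: 0.

0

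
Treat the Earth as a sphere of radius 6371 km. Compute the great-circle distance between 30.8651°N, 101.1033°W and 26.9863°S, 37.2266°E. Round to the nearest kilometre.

15960 km

Δλ = 37.2266 − -101.1033 = 138.3299°.
Δφ = -26.9863 − 30.8651 = -57.8514°.
a = sin²(Δφ/2) + cos φ₁ · cos φ₂ · sin²(Δλ/2) = 0.902088.
c = 2·atan2(√a, √(1−a)) = 2.50508 rad → d = 6371·c ≈ 15959.88 km.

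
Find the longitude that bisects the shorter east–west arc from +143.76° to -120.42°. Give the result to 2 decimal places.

Signed shortest Δλ from +143.76° to -120.42° is +95.82°.
Midpoint longitude = +143.76° + (+95.82°)/2 = +143.76° + 47.91° = +191.67°.
Normalise into (−180°, 180°]: -168.33°.
(The naïve average (+143.76 + -120.42)/2 = 11.67° is on the wrong side of the globe.)

-168.33°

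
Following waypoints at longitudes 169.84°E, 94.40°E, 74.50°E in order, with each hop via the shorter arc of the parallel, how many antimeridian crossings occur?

Leg 1: +169.84° → +94.40°, shortest Δλ = -75.44° (west) — does not cross 180°.
Leg 2: +94.40° → +74.50°, shortest Δλ = -19.9° (west) — does not cross 180°.
Total crossings: 0.

0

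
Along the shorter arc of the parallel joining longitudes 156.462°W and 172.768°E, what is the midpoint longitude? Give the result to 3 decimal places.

Signed shortest Δλ from -156.462° to +172.768° is -30.770°.
Midpoint longitude = -156.462° + (-30.770°)/2 = -156.462° − 15.385° = -171.847°.
(The naïve average (-156.462 + +172.768)/2 = 8.153° is on the wrong side of the globe.)

171.847°W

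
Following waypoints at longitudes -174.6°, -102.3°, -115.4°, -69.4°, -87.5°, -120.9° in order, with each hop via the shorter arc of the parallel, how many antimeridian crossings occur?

Leg 1: -174.6° → -102.3°, shortest Δλ = 72.3° (east) — does not cross 180°.
Leg 2: -102.3° → -115.4°, shortest Δλ = -13.1° (west) — does not cross 180°.
Leg 3: -115.4° → -69.4°, shortest Δλ = 46.0° (east) — does not cross 180°.
Leg 4: -69.4° → -87.5°, shortest Δλ = -18.1° (west) — does not cross 180°.
Leg 5: -87.5° → -120.9°, shortest Δλ = -33.4° (west) — does not cross 180°.
Total crossings: 0.

0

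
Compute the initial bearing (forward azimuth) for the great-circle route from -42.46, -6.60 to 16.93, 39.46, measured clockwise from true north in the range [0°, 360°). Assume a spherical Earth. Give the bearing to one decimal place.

46.1°

Δλ = 39.46 − -6.60 = 46.06°.
θ = atan2( sin Δλ · cos φ₂ , cos φ₁ · sin φ₂ − sin φ₁ · cos φ₂ · cos Δλ )
  = atan2(0.68886, 0.66297) = 46.097° → normalised to [0°, 360°): 46.097°.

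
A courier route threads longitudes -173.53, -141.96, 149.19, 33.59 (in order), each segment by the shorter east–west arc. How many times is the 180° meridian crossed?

Leg 1: -173.53° → -141.96°, shortest Δλ = 31.57° (east) — does not cross 180°.
Leg 2: -141.96° → +149.19°, shortest Δλ = -68.85° (west) — crosses 180°.
Leg 3: +149.19° → +33.59°, shortest Δλ = -115.6° (west) — does not cross 180°.
Total crossings: 1.

1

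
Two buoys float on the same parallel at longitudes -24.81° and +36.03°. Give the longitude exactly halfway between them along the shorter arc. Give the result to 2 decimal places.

+5.61°

Signed shortest Δλ from -24.81° to +36.03° is +60.84°.
Midpoint longitude = -24.81° + (+60.84°)/2 = -24.81° + 30.42° = +5.61°.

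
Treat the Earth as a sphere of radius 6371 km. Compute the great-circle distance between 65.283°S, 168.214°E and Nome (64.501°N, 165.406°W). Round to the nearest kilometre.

14588 km

Δλ = -165.406 − 168.214 = -333.620°; wrapped into (−180°, 180°]: 26.380°.
Δφ = 64.501 − -65.283 = 129.784°.
a = sin²(Δφ/2) + cos φ₁ · cos φ₂ · sin²(Δλ/2) = 0.829320.
c = 2·atan2(√a, √(1−a)) = 2.28981 rad → d = 6371·c ≈ 14588.35 km.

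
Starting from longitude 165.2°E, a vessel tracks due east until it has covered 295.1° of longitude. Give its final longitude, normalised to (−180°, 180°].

Start at +165.2°; shift +295.1° → +460.3°.
+460.3° lies outside (−180°, 180°]; subtract 360° → +100.3°.

100.3°E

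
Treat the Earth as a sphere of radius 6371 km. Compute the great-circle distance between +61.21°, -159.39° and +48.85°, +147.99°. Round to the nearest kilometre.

Δλ = 147.99 − -159.39 = 307.38°; wrapped into (−180°, 180°]: -52.62°.
Δφ = 48.85 − 61.21 = -12.36°.
a = sin²(Δφ/2) + cos φ₁ · cos φ₂ · sin²(Δλ/2) = 0.073846.
c = 2·atan2(√a, √(1−a)) = 0.55041 rad → d = 6371·c ≈ 3506.69 km.

3507 km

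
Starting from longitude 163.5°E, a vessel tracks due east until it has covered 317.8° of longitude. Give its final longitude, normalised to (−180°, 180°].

121.3°E

Start at +163.5°; shift +317.8° → +481.3°.
+481.3° lies outside (−180°, 180°]; subtract 360° → +121.3°.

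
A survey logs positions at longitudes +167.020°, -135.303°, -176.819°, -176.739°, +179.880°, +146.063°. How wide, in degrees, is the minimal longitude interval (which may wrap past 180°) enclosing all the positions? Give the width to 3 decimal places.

78.634°

Sort the longitudes: -176.819°, -176.739°, -135.303°, +146.063°, +167.020°, +179.880°.
Eastward gaps between consecutive values (wrapping around): 0.080°, 41.436°, 281.366°, 20.957°, 12.860°, 3.301°.
Largest gap = 281.366° ⇒ minimal covering band is its complement: 360° − 281.366° = 78.634°.
Band runs from +146.063° eastward to -135.303°, crossing the antimeridian.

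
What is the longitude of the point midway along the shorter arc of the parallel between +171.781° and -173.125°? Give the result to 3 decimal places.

+179.328°

Signed shortest Δλ from +171.781° to -173.125° is +15.094°.
Midpoint longitude = +171.781° + (+15.094°)/2 = +171.781° + 7.547° = +179.328°.
(The naïve average (+171.781 + -173.125)/2 = -0.672° is on the wrong side of the globe.)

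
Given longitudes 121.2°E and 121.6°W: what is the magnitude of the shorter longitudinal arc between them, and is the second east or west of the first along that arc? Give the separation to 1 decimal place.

Raw difference: -121.6 − 121.2 = -242.8°.
Normalise into (−180°, 180°]: -242.8° + 360° = 117.2°.
Positive ⇒ the second point lies to the east; separation 117.2°.

117.2° east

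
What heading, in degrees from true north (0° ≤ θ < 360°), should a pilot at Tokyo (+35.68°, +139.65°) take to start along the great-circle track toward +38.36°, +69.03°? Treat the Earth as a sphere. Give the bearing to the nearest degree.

295°

Δλ = 69.03 − 139.65 = -70.62°.
θ = atan2( sin Δλ · cos φ₂ , cos φ₁ · sin φ₂ − sin φ₁ · cos φ₂ · cos Δλ )
  = atan2(-0.73970, 0.35234) = -64.530° → normalised to [0°, 360°): 295.470°.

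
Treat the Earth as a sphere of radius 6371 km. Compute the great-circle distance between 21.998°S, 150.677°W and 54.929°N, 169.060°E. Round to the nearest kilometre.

9370 km

Δλ = 169.060 − -150.677 = 319.737°; wrapped into (−180°, 180°]: -40.263°.
Δφ = 54.929 − -21.998 = 76.927°.
a = sin²(Δφ/2) + cos φ₁ · cos φ₂ · sin²(Δλ/2) = 0.450013.
c = 2·atan2(√a, √(1−a)) = 1.47065 rad → d = 6371·c ≈ 9369.54 km.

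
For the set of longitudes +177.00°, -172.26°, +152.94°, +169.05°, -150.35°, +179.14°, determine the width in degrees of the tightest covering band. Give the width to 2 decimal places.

56.71°

Sort the longitudes: -172.26°, -150.35°, +152.94°, +169.05°, +177.00°, +179.14°.
Eastward gaps between consecutive values (wrapping around): 21.91°, 303.29°, 16.11°, 7.95°, 2.14°, 8.60°.
Largest gap = 303.29° ⇒ minimal covering band is its complement: 360° − 303.29° = 56.71°.
Band runs from +152.94° eastward to -150.35°, crossing the antimeridian.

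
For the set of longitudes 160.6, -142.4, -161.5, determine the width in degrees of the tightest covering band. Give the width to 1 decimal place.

57.0°

Sort the longitudes: -161.5°, -142.4°, +160.6°.
Eastward gaps between consecutive values (wrapping around): 19.1°, 303.0°, 37.9°.
Largest gap = 303.0° ⇒ minimal covering band is its complement: 360° − 303.0° = 57.0°.
Band runs from +160.6° eastward to -142.4°, crossing the antimeridian.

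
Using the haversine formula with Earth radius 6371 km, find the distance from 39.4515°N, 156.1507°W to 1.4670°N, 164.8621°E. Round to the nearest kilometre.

Δλ = 164.8621 − -156.1507 = 321.0128°; wrapped into (−180°, 180°]: -38.9872°.
Δφ = 1.4670 − 39.4515 = -37.9845°.
a = sin²(Δφ/2) + cos φ₁ · cos φ₂ · sin²(Δλ/2) = 0.191869.
c = 2·atan2(√a, √(1−a)) = 0.90681 rad → d = 6371·c ≈ 5777.27 km.

5777 km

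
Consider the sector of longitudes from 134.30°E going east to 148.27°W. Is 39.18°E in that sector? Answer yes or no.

Band width going east from +134.30° to -148.27°: ((-148.27 − 134.30) mod 360) = 77.43°.
Offset of +39.18° east of the west edge: ((39.18 − 134.30) mod 360) = 264.88°.
264.88° > 77.43° ⇒ outside.

No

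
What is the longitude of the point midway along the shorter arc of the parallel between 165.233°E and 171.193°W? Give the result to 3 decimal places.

177.020°E

Signed shortest Δλ from +165.233° to -171.193° is +23.574°.
Midpoint longitude = +165.233° + (+23.574°)/2 = +165.233° + 11.787° = +177.020°.
(The naïve average (+165.233 + -171.193)/2 = -2.98° is on the wrong side of the globe.)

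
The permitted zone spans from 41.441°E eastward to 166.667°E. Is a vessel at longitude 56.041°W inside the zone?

Band width going east from +41.441° to +166.667°: ((166.667 − 41.441) mod 360) = 125.226°.
Offset of -56.041° east of the west edge: ((-56.041 − 41.441) mod 360) = 262.518°.
262.518° > 125.226° ⇒ outside.

No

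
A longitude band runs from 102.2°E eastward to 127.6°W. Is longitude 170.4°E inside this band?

Band width going east from +102.2° to -127.6°: ((-127.6 − 102.2) mod 360) = 130.2°.
Offset of +170.4° east of the west edge: ((170.4 − 102.2) mod 360) = 68.2°.
68.2° ≤ 130.2° ⇒ inside.

Yes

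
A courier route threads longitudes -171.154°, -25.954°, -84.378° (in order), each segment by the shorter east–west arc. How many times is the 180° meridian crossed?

0

Leg 1: -171.154° → -25.954°, shortest Δλ = 145.2° (east) — does not cross 180°.
Leg 2: -25.954° → -84.378°, shortest Δλ = -58.424° (west) — does not cross 180°.
Total crossings: 0.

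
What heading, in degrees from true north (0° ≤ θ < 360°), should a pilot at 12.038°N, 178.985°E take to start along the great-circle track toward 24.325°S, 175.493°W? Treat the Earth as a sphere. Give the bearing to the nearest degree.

Δλ = -175.493 − 178.985 = -354.478°; wrapped into (−180°, 180°]: 5.522°.
θ = atan2( sin Δλ · cos φ₂ , cos φ₁ · sin φ₂ − sin φ₁ · cos φ₂ · cos Δλ )
  = atan2(0.08769, -0.59202) = 171.575° → normalised to [0°, 360°): 171.575°.

172°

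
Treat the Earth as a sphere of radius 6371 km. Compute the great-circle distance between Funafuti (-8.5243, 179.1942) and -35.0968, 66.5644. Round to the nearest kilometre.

Δλ = 66.5644 − 179.1942 = -112.6298°.
Δφ = -35.0968 − -8.5243 = -26.5725°.
a = sin²(Δφ/2) + cos φ₁ · cos φ₂ · sin²(Δλ/2) = 0.613056.
c = 2·atan2(√a, √(1−a)) = 1.79888 rad → d = 6371·c ≈ 11460.68 km.

11461 km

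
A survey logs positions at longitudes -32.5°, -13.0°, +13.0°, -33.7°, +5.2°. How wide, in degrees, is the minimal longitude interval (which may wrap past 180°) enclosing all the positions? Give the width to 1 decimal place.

46.7°

Sort the longitudes: -33.7°, -32.5°, -13.0°, +5.2°, +13.0°.
Eastward gaps between consecutive values (wrapping around): 1.2°, 19.5°, 18.2°, 7.8°, 313.3°.
Largest gap = 313.3° ⇒ minimal covering band is its complement: 360° − 313.3° = 46.7°.
Band runs from -33.7° eastward to +13.0°.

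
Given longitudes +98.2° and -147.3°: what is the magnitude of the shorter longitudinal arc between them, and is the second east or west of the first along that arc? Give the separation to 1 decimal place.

114.5° east

Raw difference: -147.3 − 98.2 = -245.5°.
Normalise into (−180°, 180°]: -245.5° + 360° = 114.5°.
Positive ⇒ the second point lies to the east; separation 114.5°.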